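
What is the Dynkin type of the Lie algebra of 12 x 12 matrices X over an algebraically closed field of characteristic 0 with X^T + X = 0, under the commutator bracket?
D_6 (so(12))

This is so(12) with 12 even, which has dimension 12(12-1)/2 = 66 and rank 12/2 = 6. In the classification of classical Lie algebras, the orthogonal algebra so(2n) in an even number of variables has type D_n; here n = 6, so the Dynkin diagram is a chain of 4 nodes with a fork of two nodes at one end (D_6). Hence the type is D_6.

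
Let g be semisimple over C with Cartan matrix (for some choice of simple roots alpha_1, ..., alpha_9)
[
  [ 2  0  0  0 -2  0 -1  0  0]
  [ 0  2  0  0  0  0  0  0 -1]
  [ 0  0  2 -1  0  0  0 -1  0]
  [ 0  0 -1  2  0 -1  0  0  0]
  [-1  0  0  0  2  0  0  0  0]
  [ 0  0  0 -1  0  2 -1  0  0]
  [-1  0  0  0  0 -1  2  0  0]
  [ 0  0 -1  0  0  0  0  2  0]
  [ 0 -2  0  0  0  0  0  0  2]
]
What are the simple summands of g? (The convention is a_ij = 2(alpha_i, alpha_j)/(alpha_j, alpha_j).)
The diagram associated to this matrix has two connected components: the simple roots {alpha_2, alpha_9} form a chain of 2 nodes with a double edge at one end; the terminal node there is the unique short simple root (B_2), and {alpha_1, alpha_3, alpha_4, alpha_5, alpha_6, alpha_7, alpha_8} form a chain of 7 nodes with a double edge at one end; the terminal node there is the unique short simple root (B_7). A semisimple Lie algebra decomposes uniquely as the direct sum of simple ideals, one per connected component of its Dynkin diagram, so g ≅ B_2 ⊕ B_7 (dimension 10 + 105 = 115).

type B_2 ⊕ type B_7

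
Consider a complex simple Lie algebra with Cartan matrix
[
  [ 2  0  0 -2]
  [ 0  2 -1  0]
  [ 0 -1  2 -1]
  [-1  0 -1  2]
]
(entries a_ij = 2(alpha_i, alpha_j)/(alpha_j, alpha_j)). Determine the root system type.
type C_4

The matrix has rank 4 with 2's on the diagonal. Reading the off-diagonal entries as Dynkin edges (a single edge where a_ij = a_ji = -1; a double or triple edge where a_ij * a_ji = 2 or 3), the diagram is a chain of 4 nodes with a double edge at one end; the terminal node there is the unique long simple root (C_4). One simple-root ordering that puts it in standard form is (alpha_2, alpha_3, alpha_4, alpha_1). So the algebra is type C_4, i.e. sp(8).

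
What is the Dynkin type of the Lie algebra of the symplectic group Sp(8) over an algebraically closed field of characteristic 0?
This is sp(8), which has dimension 8(8+1)/2 = 36 and rank 8/2 = 4. In the classification of classical Lie algebras, the symplectic algebra sp(2n) has type C_n; here n = 4, so the Dynkin diagram is a chain of 4 nodes with a double edge at one end; the terminal node there is the unique long simple root (C_4). Hence the type is C_4.

C4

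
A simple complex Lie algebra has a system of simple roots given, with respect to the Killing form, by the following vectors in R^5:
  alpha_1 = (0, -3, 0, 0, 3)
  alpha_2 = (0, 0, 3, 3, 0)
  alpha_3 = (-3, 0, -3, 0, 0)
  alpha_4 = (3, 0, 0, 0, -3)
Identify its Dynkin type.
A_4

Compute the Cartan integers a_ij = 2(alpha_i, alpha_j)/(alpha_j, alpha_j); the resulting 4x4 Cartan matrix is
[[2, 0, 0, -1], [0, 2, -1, 0], [0, -1, 2, -1], [-1, 0, -1, 2]].
All simple roots have the same length, so the diagram is simply laced. The associated Dynkin diagram is a chain of 4 nodes with single edges (A_4), so the type is A_4 (the algebra sl(5)).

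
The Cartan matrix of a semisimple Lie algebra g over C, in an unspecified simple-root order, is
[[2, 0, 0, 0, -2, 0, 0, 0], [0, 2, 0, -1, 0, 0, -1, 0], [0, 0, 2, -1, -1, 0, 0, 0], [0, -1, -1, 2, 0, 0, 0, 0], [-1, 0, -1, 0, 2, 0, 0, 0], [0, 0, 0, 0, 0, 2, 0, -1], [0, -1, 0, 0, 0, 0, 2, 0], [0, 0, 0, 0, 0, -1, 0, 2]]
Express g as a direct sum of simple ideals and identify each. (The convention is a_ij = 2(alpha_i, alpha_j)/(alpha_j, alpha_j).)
A_2 (sl(3)) + C_6 (sp(12))

The diagram associated to this matrix has two connected components: the simple roots {alpha_6, alpha_8} form a chain of 2 nodes with single edges (A_2), and {alpha_1, alpha_2, alpha_3, alpha_4, alpha_5, alpha_7} form a chain of 6 nodes with a double edge at one end; the terminal node there is the unique long simple root (C_6). A semisimple Lie algebra decomposes uniquely as the direct sum of simple ideals, one per connected component of its Dynkin diagram, so g ≅ A_2 ⊕ C_6 (dimension 8 + 78 = 86).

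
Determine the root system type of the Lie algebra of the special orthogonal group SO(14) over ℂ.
This is so(14) with 14 even, which has dimension 14(14-1)/2 = 91 and rank 14/2 = 7. In the classification of classical Lie algebras, the orthogonal algebra so(2n) in an even number of variables has type D_n; here n = 7, so the Dynkin diagram is a chain of 5 nodes with a fork of two nodes at one end (D_7). Hence the type is D_7.

D_7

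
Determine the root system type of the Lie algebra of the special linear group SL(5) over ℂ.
A_4

This is sl(5), which has dimension 5^2 - 1 = 24 and rank 5 - 1 = 4 (a Cartan subalgebra is the diagonal traceless matrices). In the classification of classical Lie algebras, the special linear algebra sl(n+1) has type A_n; here n = 4, so the Dynkin diagram is a chain of 4 nodes with single edges (A_4). Hence the type is A_4.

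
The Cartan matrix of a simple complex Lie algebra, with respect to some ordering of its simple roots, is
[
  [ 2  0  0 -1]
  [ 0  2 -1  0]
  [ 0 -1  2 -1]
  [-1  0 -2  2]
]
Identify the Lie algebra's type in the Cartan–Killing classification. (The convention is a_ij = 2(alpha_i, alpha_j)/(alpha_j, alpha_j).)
type F_4

The matrix has rank 4 with 2's on the diagonal. Reading the off-diagonal entries as Dynkin edges (a single edge where a_ij = a_ji = -1; a double or triple edge where a_ij * a_ji = 2 or 3), the diagram is a chain of 4 nodes with a double edge between the middle two (F_4). One simple-root ordering that puts it in standard form is (alpha_1, alpha_4, alpha_3, alpha_2). So the algebra is type F_4.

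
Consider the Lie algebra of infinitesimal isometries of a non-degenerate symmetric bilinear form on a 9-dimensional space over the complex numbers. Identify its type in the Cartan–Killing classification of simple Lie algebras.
type B_4

This is so(9) with 9 odd, which has dimension 9(9-1)/2 = 36 and rank (9-1)/2 = 4. In the classification of classical Lie algebras, the orthogonal algebra so(2n+1) in an odd number of variables has type B_n; here n = 4, so the Dynkin diagram is a chain of 4 nodes with a double edge at one end; the terminal node there is the unique short simple root (B_4). Hence the type is B_4.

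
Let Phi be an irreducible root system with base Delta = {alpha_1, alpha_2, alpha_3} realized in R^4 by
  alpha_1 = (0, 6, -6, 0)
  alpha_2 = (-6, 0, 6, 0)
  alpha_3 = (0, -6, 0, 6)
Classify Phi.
A_3

Compute the Cartan integers a_ij = 2(alpha_i, alpha_j)/(alpha_j, alpha_j); the resulting 3x3 Cartan matrix is
[[2, -1, -1], [-1, 2, 0], [-1, 0, 2]].
All simple roots have the same length, so the diagram is simply laced. The associated Dynkin diagram is a chain of 3 nodes with single edges (A_3), so the type is A_3 (the algebra sl(4)).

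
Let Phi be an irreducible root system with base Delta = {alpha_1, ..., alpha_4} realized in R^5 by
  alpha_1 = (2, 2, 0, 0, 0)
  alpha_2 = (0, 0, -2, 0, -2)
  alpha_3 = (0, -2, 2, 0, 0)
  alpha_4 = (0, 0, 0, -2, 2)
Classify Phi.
type A_4

Compute the Cartan integers a_ij = 2(alpha_i, alpha_j)/(alpha_j, alpha_j); the resulting 4x4 Cartan matrix is
[[2, 0, -1, 0], [0, 2, -1, -1], [-1, -1, 2, 0], [0, -1, 0, 2]].
All simple roots have the same length, so the diagram is simply laced. The associated Dynkin diagram is a chain of 4 nodes with single edges (A_4), so the type is A_4 (the algebra sl(5)).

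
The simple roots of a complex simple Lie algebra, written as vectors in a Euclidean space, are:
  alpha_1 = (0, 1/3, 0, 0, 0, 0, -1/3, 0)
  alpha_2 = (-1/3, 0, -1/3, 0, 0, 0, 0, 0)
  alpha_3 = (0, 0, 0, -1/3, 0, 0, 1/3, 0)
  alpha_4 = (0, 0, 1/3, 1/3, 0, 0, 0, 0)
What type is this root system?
Compute the Cartan integers a_ij = 2(alpha_i, alpha_j)/(alpha_j, alpha_j); the resulting 4x4 Cartan matrix is
[[2, 0, -1, 0], [0, 2, 0, -1], [-1, 0, 2, -1], [0, -1, -1, 2]].
All simple roots have the same length, so the diagram is simply laced. The associated Dynkin diagram is a chain of 4 nodes with single edges (A_4), so the type is A_4 (the algebra sl(5)).

A4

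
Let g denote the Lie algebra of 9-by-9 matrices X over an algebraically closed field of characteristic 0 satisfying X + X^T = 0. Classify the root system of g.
This is so(9) with 9 odd, which has dimension 9(9-1)/2 = 36 and rank (9-1)/2 = 4. In the classification of classical Lie algebras, the orthogonal algebra so(2n+1) in an odd number of variables has type B_n; here n = 4, so the Dynkin diagram is a chain of 4 nodes with a double edge at one end; the terminal node there is the unique short simple root (B_4). Hence the type is B_4.

B_4 (so(9))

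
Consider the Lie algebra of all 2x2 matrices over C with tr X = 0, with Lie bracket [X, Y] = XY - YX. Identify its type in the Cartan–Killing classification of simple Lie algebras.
This is sl(2), which has dimension 2^2 - 1 = 3 and rank 2 - 1 = 1 (a Cartan subalgebra is the diagonal traceless matrices). In the classification of classical Lie algebras, the special linear algebra sl(n+1) has type A_n; here n = 1, so the Dynkin diagram is a chain of 1 nodes with single edges (A_1). Hence the type is A_1.

A_1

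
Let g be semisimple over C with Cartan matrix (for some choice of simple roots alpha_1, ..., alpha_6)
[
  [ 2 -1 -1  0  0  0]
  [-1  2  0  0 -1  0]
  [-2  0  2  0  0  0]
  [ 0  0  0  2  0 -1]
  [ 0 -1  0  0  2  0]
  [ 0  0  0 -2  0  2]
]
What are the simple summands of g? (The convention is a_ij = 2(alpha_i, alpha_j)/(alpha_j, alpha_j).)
The diagram associated to this matrix has two connected components: the simple roots {alpha_4, alpha_6} form a chain of 2 nodes with a double edge at one end; the terminal node there is the unique short simple root (B_2), and {alpha_1, alpha_2, alpha_3, alpha_5} form a chain of 4 nodes with a double edge at one end; the terminal node there is the unique long simple root (C_4). A semisimple Lie algebra decomposes uniquely as the direct sum of simple ideals, one per connected component of its Dynkin diagram, so g ≅ B_2 ⊕ C_4 (dimension 10 + 36 = 46).

B2 + C4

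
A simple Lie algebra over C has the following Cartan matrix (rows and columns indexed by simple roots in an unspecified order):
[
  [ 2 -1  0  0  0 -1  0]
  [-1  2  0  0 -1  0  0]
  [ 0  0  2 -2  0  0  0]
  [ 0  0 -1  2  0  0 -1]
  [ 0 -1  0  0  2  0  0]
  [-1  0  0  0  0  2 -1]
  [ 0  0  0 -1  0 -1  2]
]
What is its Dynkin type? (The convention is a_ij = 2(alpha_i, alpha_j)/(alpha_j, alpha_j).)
C_7 (sp(14))

The matrix has rank 7 with 2's on the diagonal. Reading the off-diagonal entries as Dynkin edges (a single edge where a_ij = a_ji = -1; a double or triple edge where a_ij * a_ji = 2 or 3), the diagram is a chain of 7 nodes with a double edge at one end; the terminal node there is the unique long simple root (C_7). One simple-root ordering that puts it in standard form is (alpha_5, alpha_2, alpha_1, alpha_6, alpha_7, alpha_4, alpha_3). So the algebra is type C_7, i.e. sp(14).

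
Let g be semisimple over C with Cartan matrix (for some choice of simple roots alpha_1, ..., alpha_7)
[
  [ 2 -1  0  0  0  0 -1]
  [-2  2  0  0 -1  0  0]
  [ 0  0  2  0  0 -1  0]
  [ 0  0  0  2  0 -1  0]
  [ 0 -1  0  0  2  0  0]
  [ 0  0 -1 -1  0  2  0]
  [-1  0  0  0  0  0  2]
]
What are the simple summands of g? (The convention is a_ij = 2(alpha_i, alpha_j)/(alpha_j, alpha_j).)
The diagram associated to this matrix has two connected components: the simple roots {alpha_3, alpha_4, alpha_6} form a chain of 3 nodes with single edges (A_3), and {alpha_1, alpha_2, alpha_5, alpha_7} form a chain of 4 nodes with a double edge between the middle two (F_4). A semisimple Lie algebra decomposes uniquely as the direct sum of simple ideals, one per connected component of its Dynkin diagram, so g ≅ A_3 ⊕ F_4 (dimension 15 + 52 = 67).

A_3 + F_4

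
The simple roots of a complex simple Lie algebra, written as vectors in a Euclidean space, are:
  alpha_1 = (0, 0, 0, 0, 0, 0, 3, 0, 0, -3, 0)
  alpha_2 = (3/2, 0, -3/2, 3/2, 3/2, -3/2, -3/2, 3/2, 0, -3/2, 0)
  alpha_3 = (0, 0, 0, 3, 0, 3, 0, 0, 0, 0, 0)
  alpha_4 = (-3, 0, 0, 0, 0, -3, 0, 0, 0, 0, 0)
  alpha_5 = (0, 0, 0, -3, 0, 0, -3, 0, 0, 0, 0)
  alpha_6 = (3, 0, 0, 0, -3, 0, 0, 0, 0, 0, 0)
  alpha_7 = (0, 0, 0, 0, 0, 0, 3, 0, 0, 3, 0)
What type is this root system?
Compute the Cartan integers a_ij = 2(alpha_i, alpha_j)/(alpha_j, alpha_j); the resulting 7x7 Cartan matrix is
[[2, 0, 0, 0, -1, 0, 0], [0, 2, 0, 0, 0, 0, -1], [0, 0, 2, -1, -1, 0, 0], [0, 0, -1, 2, 0, -1, 0], [-1, 0, -1, 0, 2, 0, -1], [0, 0, 0, -1, 0, 2, 0], [0, -1, 0, 0, -1, 0, 2]].
All simple roots have the same length, so the diagram is simply laced. The associated Dynkin diagram is a chain of 6 nodes with one extra node attached to the third node from one end (E_7), so the type is E_7.

E7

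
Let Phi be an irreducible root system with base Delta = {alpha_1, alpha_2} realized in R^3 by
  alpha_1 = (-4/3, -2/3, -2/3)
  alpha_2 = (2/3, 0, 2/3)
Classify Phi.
Compute the Cartan integers a_ij = 2(alpha_i, alpha_j)/(alpha_j, alpha_j); the resulting 2x2 Cartan matrix is
[[2, -3], [-1, 2]].
The roots have two lengths (squared-length ratio 3:1); the short ones are alpha_{2}. The associated Dynkin diagram is two nodes joined by a triple edge (G_2), so the type is G_2.

G_2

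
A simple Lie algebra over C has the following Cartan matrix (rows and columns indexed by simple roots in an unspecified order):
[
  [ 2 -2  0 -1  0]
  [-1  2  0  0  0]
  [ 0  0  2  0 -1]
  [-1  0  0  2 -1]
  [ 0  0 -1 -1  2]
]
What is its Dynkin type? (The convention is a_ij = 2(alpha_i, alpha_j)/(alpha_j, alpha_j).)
The matrix has rank 5 with 2's on the diagonal. Reading the off-diagonal entries as Dynkin edges (a single edge where a_ij = a_ji = -1; a double or triple edge where a_ij * a_ji = 2 or 3), the diagram is a chain of 5 nodes with a double edge at one end; the terminal node there is the unique short simple root (B_5). One simple-root ordering that puts it in standard form is (alpha_3, alpha_5, alpha_4, alpha_1, alpha_2). So the algebra is type B_5, i.e. so(11).

type B_5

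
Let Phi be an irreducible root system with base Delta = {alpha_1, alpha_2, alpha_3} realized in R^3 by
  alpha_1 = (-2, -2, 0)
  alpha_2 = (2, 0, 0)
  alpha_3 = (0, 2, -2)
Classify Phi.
Compute the Cartan integers a_ij = 2(alpha_i, alpha_j)/(alpha_j, alpha_j); the resulting 3x3 Cartan matrix is
[[2, -2, -1], [-1, 2, 0], [-1, 0, 2]].
The roots have two lengths (squared-length ratio 2:1); the short ones are alpha_{2}. The associated Dynkin diagram is a chain of 3 nodes with a double edge at one end; the terminal node there is the unique short simple root (B_3), so the type is B_3 (the algebra so(7)).

B_3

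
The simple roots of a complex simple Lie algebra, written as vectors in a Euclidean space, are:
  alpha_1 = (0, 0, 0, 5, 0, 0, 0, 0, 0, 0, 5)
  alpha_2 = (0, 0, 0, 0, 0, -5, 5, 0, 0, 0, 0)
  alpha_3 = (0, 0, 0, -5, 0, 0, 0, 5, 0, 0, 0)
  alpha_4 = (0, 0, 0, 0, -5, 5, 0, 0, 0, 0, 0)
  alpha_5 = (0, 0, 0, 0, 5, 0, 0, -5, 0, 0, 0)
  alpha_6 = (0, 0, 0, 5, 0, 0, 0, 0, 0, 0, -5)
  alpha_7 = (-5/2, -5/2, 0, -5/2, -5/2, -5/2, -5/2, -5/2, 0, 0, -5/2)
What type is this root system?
E7

Compute the Cartan integers a_ij = 2(alpha_i, alpha_j)/(alpha_j, alpha_j); the resulting 7x7 Cartan matrix is
[[2, 0, -1, 0, 0, 0, -1], [0, 2, 0, -1, 0, 0, 0], [-1, 0, 2, 0, -1, -1, 0], [0, -1, 0, 2, -1, 0, 0], [0, 0, -1, -1, 2, 0, 0], [0, 0, -1, 0, 0, 2, 0], [-1, 0, 0, 0, 0, 0, 2]].
All simple roots have the same length, so the diagram is simply laced. The associated Dynkin diagram is a chain of 6 nodes with one extra node attached to the third node from one end (E_7), so the type is E_7.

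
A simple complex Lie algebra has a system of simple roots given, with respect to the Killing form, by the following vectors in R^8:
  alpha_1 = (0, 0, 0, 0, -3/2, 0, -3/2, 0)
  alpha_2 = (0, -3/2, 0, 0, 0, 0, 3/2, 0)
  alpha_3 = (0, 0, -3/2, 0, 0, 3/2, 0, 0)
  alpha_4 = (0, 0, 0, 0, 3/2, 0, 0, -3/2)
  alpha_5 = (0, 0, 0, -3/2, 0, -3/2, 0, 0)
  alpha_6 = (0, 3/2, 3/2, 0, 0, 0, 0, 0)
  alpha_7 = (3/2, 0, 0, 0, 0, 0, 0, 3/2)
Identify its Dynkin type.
A_7

Compute the Cartan integers a_ij = 2(alpha_i, alpha_j)/(alpha_j, alpha_j); the resulting 7x7 Cartan matrix is
[[2, -1, 0, -1, 0, 0, 0], [-1, 2, 0, 0, 0, -1, 0], [0, 0, 2, 0, -1, -1, 0], [-1, 0, 0, 2, 0, 0, -1], [0, 0, -1, 0, 2, 0, 0], [0, -1, -1, 0, 0, 2, 0], [0, 0, 0, -1, 0, 0, 2]].
All simple roots have the same length, so the diagram is simply laced. The associated Dynkin diagram is a chain of 7 nodes with single edges (A_7), so the type is A_7 (the algebra sl(8)).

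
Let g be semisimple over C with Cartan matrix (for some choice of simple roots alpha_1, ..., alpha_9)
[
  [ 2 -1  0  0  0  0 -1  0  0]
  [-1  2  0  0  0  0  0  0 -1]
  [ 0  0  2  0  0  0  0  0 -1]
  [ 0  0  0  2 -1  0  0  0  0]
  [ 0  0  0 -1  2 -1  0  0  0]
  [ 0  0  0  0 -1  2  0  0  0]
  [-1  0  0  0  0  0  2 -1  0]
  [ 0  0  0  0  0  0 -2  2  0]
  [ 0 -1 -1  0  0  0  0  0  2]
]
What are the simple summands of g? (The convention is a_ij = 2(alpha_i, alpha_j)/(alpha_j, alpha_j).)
A_3 + C_6

The diagram associated to this matrix has two connected components: the simple roots {alpha_4, alpha_5, alpha_6} form a chain of 3 nodes with single edges (A_3), and {alpha_1, alpha_2, alpha_3, alpha_7, alpha_8, alpha_9} form a chain of 6 nodes with a double edge at one end; the terminal node there is the unique long simple root (C_6). A semisimple Lie algebra decomposes uniquely as the direct sum of simple ideals, one per connected component of its Dynkin diagram, so g ≅ A_3 ⊕ C_6 (dimension 15 + 78 = 93).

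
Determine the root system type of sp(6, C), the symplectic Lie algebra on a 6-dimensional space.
C_3 (sp(6))

This is sp(6), which has dimension 6(6+1)/2 = 21 and rank 6/2 = 3. In the classification of classical Lie algebras, the symplectic algebra sp(2n) has type C_n; here n = 3, so the Dynkin diagram is a chain of 3 nodes with a double edge at one end; the terminal node there is the unique long simple root (C_3). Hence the type is C_3.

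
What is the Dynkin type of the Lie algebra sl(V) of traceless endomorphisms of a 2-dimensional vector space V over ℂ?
This is sl(2), which has dimension 2^2 - 1 = 3 and rank 2 - 1 = 1 (a Cartan subalgebra is the diagonal traceless matrices). In the classification of classical Lie algebras, the special linear algebra sl(n+1) has type A_n; here n = 1, so the Dynkin diagram is a chain of 1 nodes with single edges (A_1). Hence the type is A_1.

A_1 (sl(2))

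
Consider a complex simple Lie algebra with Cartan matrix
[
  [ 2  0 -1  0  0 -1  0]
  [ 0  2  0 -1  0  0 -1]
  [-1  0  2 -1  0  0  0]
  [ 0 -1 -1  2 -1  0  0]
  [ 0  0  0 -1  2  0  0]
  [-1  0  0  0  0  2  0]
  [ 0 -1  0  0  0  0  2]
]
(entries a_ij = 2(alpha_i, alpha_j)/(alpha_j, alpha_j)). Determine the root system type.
type E_7

The matrix has rank 7 with 2's on the diagonal. Reading the off-diagonal entries as Dynkin edges (a single edge where a_ij = a_ji = -1; a double or triple edge where a_ij * a_ji = 2 or 3), the diagram is a chain of 6 nodes with one extra node attached to the third node from one end (E_7). One simple-root ordering that puts it in standard form is (alpha_7, alpha_5, alpha_2, alpha_4, alpha_3, alpha_1, alpha_6). So the algebra is type E_7.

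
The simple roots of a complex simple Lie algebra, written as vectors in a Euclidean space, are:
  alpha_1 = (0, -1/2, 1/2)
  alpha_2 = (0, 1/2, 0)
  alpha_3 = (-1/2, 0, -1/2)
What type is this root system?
type B_3

Compute the Cartan integers a_ij = 2(alpha_i, alpha_j)/(alpha_j, alpha_j); the resulting 3x3 Cartan matrix is
[[2, -2, -1], [-1, 2, 0], [-1, 0, 2]].
The roots have two lengths (squared-length ratio 2:1); the short ones are alpha_{2}. The associated Dynkin diagram is a chain of 3 nodes with a double edge at one end; the terminal node there is the unique short simple root (B_3), so the type is B_3 (the algebra so(7)).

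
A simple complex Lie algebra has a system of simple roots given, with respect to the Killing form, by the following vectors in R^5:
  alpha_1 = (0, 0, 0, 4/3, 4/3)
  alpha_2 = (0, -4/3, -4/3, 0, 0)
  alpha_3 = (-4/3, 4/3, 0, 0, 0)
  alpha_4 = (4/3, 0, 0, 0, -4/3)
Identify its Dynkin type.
Compute the Cartan integers a_ij = 2(alpha_i, alpha_j)/(alpha_j, alpha_j); the resulting 4x4 Cartan matrix is
[[2, 0, 0, -1], [0, 2, -1, 0], [0, -1, 2, -1], [-1, 0, -1, 2]].
All simple roots have the same length, so the diagram is simply laced. The associated Dynkin diagram is a chain of 4 nodes with single edges (A_4), so the type is A_4 (the algebra sl(5)).

A_4 (sl(5))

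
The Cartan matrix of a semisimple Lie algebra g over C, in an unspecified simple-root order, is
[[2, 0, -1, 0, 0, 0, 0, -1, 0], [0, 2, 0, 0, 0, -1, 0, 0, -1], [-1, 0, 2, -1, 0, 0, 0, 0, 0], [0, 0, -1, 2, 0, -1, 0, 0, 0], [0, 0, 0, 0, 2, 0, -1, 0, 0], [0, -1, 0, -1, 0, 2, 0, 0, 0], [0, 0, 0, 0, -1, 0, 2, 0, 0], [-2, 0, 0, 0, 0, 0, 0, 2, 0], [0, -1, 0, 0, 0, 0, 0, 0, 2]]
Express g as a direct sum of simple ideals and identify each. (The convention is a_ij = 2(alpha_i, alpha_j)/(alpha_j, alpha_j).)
The diagram associated to this matrix has two connected components: the simple roots {alpha_5, alpha_7} form a chain of 2 nodes with single edges (A_2), and {alpha_1, alpha_2, alpha_3, alpha_4, alpha_6, alpha_8, alpha_9} form a chain of 7 nodes with a double edge at one end; the terminal node there is the unique long simple root (C_7). A semisimple Lie algebra decomposes uniquely as the direct sum of simple ideals, one per connected component of its Dynkin diagram, so g ≅ A_2 ⊕ C_7 (dimension 8 + 105 = 113).

type A_2 + type C_7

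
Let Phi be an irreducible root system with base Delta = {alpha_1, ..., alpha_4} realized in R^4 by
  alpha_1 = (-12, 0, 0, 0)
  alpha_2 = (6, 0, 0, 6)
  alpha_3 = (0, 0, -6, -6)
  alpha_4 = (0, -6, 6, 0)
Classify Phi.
Compute the Cartan integers a_ij = 2(alpha_i, alpha_j)/(alpha_j, alpha_j); the resulting 4x4 Cartan matrix is
[[2, -2, 0, 0], [-1, 2, -1, 0], [0, -1, 2, -1], [0, 0, -1, 2]].
The roots have two lengths (squared-length ratio 2:1); the short ones are alpha_{2,3,4}. The associated Dynkin diagram is a chain of 4 nodes with a double edge at one end; the terminal node there is the unique long simple root (C_4), so the type is C_4 (the algebra sp(8)).

C_4 (sp(8))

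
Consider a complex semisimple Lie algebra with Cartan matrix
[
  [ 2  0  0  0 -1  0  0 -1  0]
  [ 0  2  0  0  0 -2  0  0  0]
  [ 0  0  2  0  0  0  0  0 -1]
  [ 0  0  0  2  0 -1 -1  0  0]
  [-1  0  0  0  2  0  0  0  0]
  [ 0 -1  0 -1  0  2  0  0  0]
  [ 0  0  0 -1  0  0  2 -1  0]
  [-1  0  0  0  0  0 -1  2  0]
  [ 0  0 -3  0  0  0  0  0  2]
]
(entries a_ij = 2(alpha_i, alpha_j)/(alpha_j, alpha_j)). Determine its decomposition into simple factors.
The diagram associated to this matrix has two connected components: the simple roots {alpha_1, alpha_2, alpha_4, alpha_5, alpha_6, alpha_7, alpha_8} form a chain of 7 nodes with a double edge at one end; the terminal node there is the unique long simple root (C_7), and {alpha_3, alpha_9} form two nodes joined by a triple edge (G_2). A semisimple Lie algebra decomposes uniquely as the direct sum of simple ideals, one per connected component of its Dynkin diagram, so g ≅ C_7 ⊕ G_2 (dimension 105 + 14 = 119).

type C_7 ⊕ type G_2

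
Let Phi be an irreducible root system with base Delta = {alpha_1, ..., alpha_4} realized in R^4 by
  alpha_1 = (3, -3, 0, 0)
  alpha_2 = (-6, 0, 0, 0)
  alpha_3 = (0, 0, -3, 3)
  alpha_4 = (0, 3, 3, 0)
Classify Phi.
C_4 (sp(8))

Compute the Cartan integers a_ij = 2(alpha_i, alpha_j)/(alpha_j, alpha_j); the resulting 4x4 Cartan matrix is
[[2, -1, 0, -1], [-2, 2, 0, 0], [0, 0, 2, -1], [-1, 0, -1, 2]].
The roots have two lengths (squared-length ratio 2:1); the short ones are alpha_{1,3,4}. The associated Dynkin diagram is a chain of 4 nodes with a double edge at one end; the terminal node there is the unique long simple root (C_4), so the type is C_4 (the algebra sp(8)).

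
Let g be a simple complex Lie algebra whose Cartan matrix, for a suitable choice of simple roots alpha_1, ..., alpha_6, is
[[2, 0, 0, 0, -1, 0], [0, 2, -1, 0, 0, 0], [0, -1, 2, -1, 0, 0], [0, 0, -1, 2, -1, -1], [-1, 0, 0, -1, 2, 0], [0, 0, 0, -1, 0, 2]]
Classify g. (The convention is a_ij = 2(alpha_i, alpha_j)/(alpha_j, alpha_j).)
E_6

The matrix has rank 6 with 2's on the diagonal. Reading the off-diagonal entries as Dynkin edges (a single edge where a_ij = a_ji = -1; a double or triple edge where a_ij * a_ji = 2 or 3), the diagram is a chain of 5 nodes with one extra node attached to the third node from one end (E_6). One simple-root ordering that puts it in standard form is (alpha_2, alpha_6, alpha_3, alpha_4, alpha_5, alpha_1). So the algebra is type E_6.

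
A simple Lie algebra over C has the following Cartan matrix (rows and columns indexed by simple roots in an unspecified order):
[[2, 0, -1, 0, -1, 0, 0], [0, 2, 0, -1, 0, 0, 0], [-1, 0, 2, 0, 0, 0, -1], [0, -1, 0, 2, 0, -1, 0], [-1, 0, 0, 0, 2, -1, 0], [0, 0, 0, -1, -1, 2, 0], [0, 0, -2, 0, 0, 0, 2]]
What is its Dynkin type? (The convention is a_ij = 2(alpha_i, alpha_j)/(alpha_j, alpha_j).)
The matrix has rank 7 with 2's on the diagonal. Reading the off-diagonal entries as Dynkin edges (a single edge where a_ij = a_ji = -1; a double or triple edge where a_ij * a_ji = 2 or 3), the diagram is a chain of 7 nodes with a double edge at one end; the terminal node there is the unique long simple root (C_7). One simple-root ordering that puts it in standard form is (alpha_2, alpha_4, alpha_6, alpha_5, alpha_1, alpha_3, alpha_7). So the algebra is type C_7, i.e. sp(14).

C_7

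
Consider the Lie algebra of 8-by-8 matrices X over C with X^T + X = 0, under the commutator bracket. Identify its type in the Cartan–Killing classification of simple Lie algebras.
type D_4

This is so(8) with 8 even, which has dimension 8(8-1)/2 = 28 and rank 8/2 = 4. In the classification of classical Lie algebras, the orthogonal algebra so(2n) in an even number of variables has type D_n; here n = 4, so the Dynkin diagram is a chain of 2 nodes with a fork of two nodes at one end (D_4). Hence the type is D_4.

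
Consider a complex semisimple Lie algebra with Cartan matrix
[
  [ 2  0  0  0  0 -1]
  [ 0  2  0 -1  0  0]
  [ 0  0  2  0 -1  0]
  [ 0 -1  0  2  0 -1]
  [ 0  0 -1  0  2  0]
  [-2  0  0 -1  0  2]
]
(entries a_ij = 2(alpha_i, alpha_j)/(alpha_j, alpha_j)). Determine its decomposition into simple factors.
The diagram associated to this matrix has two connected components: the simple roots {alpha_3, alpha_5} form a chain of 2 nodes with single edges (A_2), and {alpha_1, alpha_2, alpha_4, alpha_6} form a chain of 4 nodes with a double edge at one end; the terminal node there is the unique short simple root (B_4). A semisimple Lie algebra decomposes uniquely as the direct sum of simple ideals, one per connected component of its Dynkin diagram, so g ≅ A_2 ⊕ B_4 (dimension 8 + 36 = 44).

A_2 ⊕ B_4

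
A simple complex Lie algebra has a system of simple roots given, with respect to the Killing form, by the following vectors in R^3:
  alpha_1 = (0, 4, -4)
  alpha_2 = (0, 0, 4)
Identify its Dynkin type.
Compute the Cartan integers a_ij = 2(alpha_i, alpha_j)/(alpha_j, alpha_j); the resulting 2x2 Cartan matrix is
[[2, -2], [-1, 2]].
The roots have two lengths (squared-length ratio 2:1); the short ones are alpha_{2}. The associated Dynkin diagram is a chain of 2 nodes with a double edge at one end; the terminal node there is the unique short simple root (B_2), so the type is B_2 (the algebra so(5)).

B_2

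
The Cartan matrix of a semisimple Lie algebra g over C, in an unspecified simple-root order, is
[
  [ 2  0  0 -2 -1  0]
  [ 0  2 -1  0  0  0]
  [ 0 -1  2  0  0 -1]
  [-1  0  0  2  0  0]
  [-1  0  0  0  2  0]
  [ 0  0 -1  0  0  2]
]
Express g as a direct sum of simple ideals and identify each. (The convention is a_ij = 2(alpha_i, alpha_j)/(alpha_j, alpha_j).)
The diagram associated to this matrix has two connected components: the simple roots {alpha_2, alpha_3, alpha_6} form a chain of 3 nodes with single edges (A_3), and {alpha_1, alpha_4, alpha_5} form a chain of 3 nodes with a double edge at one end; the terminal node there is the unique short simple root (B_3). A semisimple Lie algebra decomposes uniquely as the direct sum of simple ideals, one per connected component of its Dynkin diagram, so g ≅ A_3 ⊕ B_3 (dimension 15 + 21 = 36).

A_3 (sl(4)) ⊕ B_3 (so(7))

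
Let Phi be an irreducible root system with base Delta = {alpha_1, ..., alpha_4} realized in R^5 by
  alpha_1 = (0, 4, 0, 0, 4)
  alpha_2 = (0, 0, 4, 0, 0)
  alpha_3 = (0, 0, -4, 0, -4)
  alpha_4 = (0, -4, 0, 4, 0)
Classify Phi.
Compute the Cartan integers a_ij = 2(alpha_i, alpha_j)/(alpha_j, alpha_j); the resulting 4x4 Cartan matrix is
[[2, 0, -1, -1], [0, 2, -1, 0], [-1, -2, 2, 0], [-1, 0, 0, 2]].
The roots have two lengths (squared-length ratio 2:1); the short ones are alpha_{2}. The associated Dynkin diagram is a chain of 4 nodes with a double edge at one end; the terminal node there is the unique short simple root (B_4), so the type is B_4 (the algebra so(9)).

type B_4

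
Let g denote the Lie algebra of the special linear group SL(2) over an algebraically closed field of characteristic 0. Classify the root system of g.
This is sl(2), which has dimension 2^2 - 1 = 3 and rank 2 - 1 = 1 (a Cartan subalgebra is the diagonal traceless matrices). In the classification of classical Lie algebras, the special linear algebra sl(n+1) has type A_n; here n = 1, so the Dynkin diagram is a chain of 1 nodes with single edges (A_1). Hence the type is A_1.

A1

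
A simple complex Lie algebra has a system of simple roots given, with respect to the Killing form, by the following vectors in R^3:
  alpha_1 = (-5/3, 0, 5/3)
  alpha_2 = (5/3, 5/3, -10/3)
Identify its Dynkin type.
type G_2

Compute the Cartan integers a_ij = 2(alpha_i, alpha_j)/(alpha_j, alpha_j); the resulting 2x2 Cartan matrix is
[[2, -1], [-3, 2]].
The roots have two lengths (squared-length ratio 3:1); the short ones are alpha_{1}. The associated Dynkin diagram is two nodes joined by a triple edge (G_2), so the type is G_2.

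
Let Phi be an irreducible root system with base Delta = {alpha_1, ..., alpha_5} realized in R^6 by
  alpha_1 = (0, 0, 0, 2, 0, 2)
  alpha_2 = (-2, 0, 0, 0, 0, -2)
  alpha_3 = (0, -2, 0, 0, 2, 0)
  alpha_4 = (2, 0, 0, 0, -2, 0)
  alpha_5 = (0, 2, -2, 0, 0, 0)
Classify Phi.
Compute the Cartan integers a_ij = 2(alpha_i, alpha_j)/(alpha_j, alpha_j); the resulting 5x5 Cartan matrix is
[[2, -1, 0, 0, 0], [-1, 2, 0, -1, 0], [0, 0, 2, -1, -1], [0, -1, -1, 2, 0], [0, 0, -1, 0, 2]].
All simple roots have the same length, so the diagram is simply laced. The associated Dynkin diagram is a chain of 5 nodes with single edges (A_5), so the type is A_5 (the algebra sl(6)).

A5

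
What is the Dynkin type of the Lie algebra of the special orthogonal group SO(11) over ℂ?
This is so(11) with 11 odd, which has dimension 11(11-1)/2 = 55 and rank (11-1)/2 = 5. In the classification of classical Lie algebras, the orthogonal algebra so(2n+1) in an odd number of variables has type B_n; here n = 5, so the Dynkin diagram is a chain of 5 nodes with a double edge at one end; the terminal node there is the unique short simple root (B_5). Hence the type is B_5.

type B_5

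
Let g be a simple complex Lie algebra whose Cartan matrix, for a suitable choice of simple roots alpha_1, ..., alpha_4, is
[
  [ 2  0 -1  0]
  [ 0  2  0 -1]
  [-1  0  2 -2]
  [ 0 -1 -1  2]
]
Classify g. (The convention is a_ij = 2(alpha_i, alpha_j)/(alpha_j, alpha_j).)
F4

The matrix has rank 4 with 2's on the diagonal. Reading the off-diagonal entries as Dynkin edges (a single edge where a_ij = a_ji = -1; a double or triple edge where a_ij * a_ji = 2 or 3), the diagram is a chain of 4 nodes with a double edge between the middle two (F_4). One simple-root ordering that puts it in standard form is (alpha_1, alpha_3, alpha_4, alpha_2). So the algebra is type F_4.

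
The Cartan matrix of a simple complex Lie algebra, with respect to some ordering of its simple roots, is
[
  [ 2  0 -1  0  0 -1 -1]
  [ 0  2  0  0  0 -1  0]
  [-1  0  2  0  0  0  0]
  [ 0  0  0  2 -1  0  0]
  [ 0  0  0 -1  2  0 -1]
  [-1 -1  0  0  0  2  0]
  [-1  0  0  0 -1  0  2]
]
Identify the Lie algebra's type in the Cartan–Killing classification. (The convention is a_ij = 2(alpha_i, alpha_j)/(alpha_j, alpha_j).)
type E_7

The matrix has rank 7 with 2's on the diagonal. Reading the off-diagonal entries as Dynkin edges (a single edge where a_ij = a_ji = -1; a double or triple edge where a_ij * a_ji = 2 or 3), the diagram is a chain of 6 nodes with one extra node attached to the third node from one end (E_7). One simple-root ordering that puts it in standard form is (alpha_2, alpha_3, alpha_6, alpha_1, alpha_7, alpha_5, alpha_4). So the algebra is type E_7.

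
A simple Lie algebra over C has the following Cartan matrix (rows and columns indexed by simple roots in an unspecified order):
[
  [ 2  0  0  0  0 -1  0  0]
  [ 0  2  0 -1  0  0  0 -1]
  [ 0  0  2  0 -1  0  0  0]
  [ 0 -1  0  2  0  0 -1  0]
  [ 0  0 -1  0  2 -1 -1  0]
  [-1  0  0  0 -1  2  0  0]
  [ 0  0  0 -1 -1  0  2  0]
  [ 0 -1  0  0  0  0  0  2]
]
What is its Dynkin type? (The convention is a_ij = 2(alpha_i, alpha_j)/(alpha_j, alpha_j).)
The matrix has rank 8 with 2's on the diagonal. Reading the off-diagonal entries as Dynkin edges (a single edge where a_ij = a_ji = -1; a double or triple edge where a_ij * a_ji = 2 or 3), the diagram is a chain of 7 nodes with one extra node attached to the third node from one end (E_8). One simple-root ordering that puts it in standard form is (alpha_1, alpha_3, alpha_6, alpha_5, alpha_7, alpha_4, alpha_2, alpha_8). So the algebra is type E_8.

E_8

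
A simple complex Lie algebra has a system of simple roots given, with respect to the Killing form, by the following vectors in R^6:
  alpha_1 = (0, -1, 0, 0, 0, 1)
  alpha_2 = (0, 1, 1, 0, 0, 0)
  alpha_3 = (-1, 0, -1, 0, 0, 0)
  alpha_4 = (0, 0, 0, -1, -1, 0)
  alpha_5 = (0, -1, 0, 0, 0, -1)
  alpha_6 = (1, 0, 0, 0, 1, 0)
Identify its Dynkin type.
Compute the Cartan integers a_ij = 2(alpha_i, alpha_j)/(alpha_j, alpha_j); the resulting 6x6 Cartan matrix is
[[2, -1, 0, 0, 0, 0], [-1, 2, -1, 0, -1, 0], [0, -1, 2, 0, 0, -1], [0, 0, 0, 2, 0, -1], [0, -1, 0, 0, 2, 0], [0, 0, -1, -1, 0, 2]].
All simple roots have the same length, so the diagram is simply laced. The associated Dynkin diagram is a chain of 4 nodes with a fork of two nodes at one end (D_6), so the type is D_6 (the algebra so(12)).

type D_6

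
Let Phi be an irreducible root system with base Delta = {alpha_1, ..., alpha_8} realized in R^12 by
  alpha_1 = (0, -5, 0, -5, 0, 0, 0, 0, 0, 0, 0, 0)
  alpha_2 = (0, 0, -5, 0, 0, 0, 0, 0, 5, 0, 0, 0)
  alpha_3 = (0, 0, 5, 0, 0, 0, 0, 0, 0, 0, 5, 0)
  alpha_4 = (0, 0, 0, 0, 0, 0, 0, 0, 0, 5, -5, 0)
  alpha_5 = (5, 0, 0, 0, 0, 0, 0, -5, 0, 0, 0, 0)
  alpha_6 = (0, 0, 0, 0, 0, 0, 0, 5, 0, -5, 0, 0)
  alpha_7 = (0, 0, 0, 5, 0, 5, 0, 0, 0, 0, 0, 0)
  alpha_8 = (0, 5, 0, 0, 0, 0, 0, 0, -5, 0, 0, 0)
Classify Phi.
A_8

Compute the Cartan integers a_ij = 2(alpha_i, alpha_j)/(alpha_j, alpha_j); the resulting 8x8 Cartan matrix is
[[2, 0, 0, 0, 0, 0, -1, -1], [0, 2, -1, 0, 0, 0, 0, -1], [0, -1, 2, -1, 0, 0, 0, 0], [0, 0, -1, 2, 0, -1, 0, 0], [0, 0, 0, 0, 2, -1, 0, 0], [0, 0, 0, -1, -1, 2, 0, 0], [-1, 0, 0, 0, 0, 0, 2, 0], [-1, -1, 0, 0, 0, 0, 0, 2]].
All simple roots have the same length, so the diagram is simply laced. The associated Dynkin diagram is a chain of 8 nodes with single edges (A_8), so the type is A_8 (the algebra sl(9)).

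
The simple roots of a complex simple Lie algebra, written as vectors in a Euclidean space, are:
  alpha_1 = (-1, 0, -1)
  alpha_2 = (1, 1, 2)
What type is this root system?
type G_2

Compute the Cartan integers a_ij = 2(alpha_i, alpha_j)/(alpha_j, alpha_j); the resulting 2x2 Cartan matrix is
[[2, -1], [-3, 2]].
The roots have two lengths (squared-length ratio 3:1); the short ones are alpha_{1}. The associated Dynkin diagram is two nodes joined by a triple edge (G_2), so the type is G_2.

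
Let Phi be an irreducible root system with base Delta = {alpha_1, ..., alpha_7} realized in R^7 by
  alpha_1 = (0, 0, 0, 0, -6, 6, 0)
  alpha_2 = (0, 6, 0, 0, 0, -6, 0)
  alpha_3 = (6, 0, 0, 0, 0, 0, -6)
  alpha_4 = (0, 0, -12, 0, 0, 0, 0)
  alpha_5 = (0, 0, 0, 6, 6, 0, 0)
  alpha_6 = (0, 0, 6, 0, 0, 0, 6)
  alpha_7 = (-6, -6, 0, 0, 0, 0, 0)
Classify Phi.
Compute the Cartan integers a_ij = 2(alpha_i, alpha_j)/(alpha_j, alpha_j); the resulting 7x7 Cartan matrix is
[[2, -1, 0, 0, -1, 0, 0], [-1, 2, 0, 0, 0, 0, -1], [0, 0, 2, 0, 0, -1, -1], [0, 0, 0, 2, 0, -2, 0], [-1, 0, 0, 0, 2, 0, 0], [0, 0, -1, -1, 0, 2, 0], [0, -1, -1, 0, 0, 0, 2]].
The roots have two lengths (squared-length ratio 2:1); the short ones are alpha_{1,2,3,5,6,7}. The associated Dynkin diagram is a chain of 7 nodes with a double edge at one end; the terminal node there is the unique long simple root (C_7), so the type is C_7 (the algebra sp(14)).

C7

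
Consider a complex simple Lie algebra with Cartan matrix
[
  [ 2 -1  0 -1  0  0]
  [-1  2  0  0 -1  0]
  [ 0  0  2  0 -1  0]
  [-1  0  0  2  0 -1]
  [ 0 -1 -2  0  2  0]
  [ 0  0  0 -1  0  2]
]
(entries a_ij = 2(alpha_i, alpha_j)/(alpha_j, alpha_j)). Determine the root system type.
The matrix has rank 6 with 2's on the diagonal. Reading the off-diagonal entries as Dynkin edges (a single edge where a_ij = a_ji = -1; a double or triple edge where a_ij * a_ji = 2 or 3), the diagram is a chain of 6 nodes with a double edge at one end; the terminal node there is the unique short simple root (B_6). One simple-root ordering that puts it in standard form is (alpha_6, alpha_4, alpha_1, alpha_2, alpha_5, alpha_3). So the algebra is type B_6, i.e. so(13).

B6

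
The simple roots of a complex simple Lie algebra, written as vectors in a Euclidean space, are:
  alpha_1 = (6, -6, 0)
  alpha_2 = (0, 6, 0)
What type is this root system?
B_2 (so(5))

Compute the Cartan integers a_ij = 2(alpha_i, alpha_j)/(alpha_j, alpha_j); the resulting 2x2 Cartan matrix is
[[2, -2], [-1, 2]].
The roots have two lengths (squared-length ratio 2:1); the short ones are alpha_{2}. The associated Dynkin diagram is a chain of 2 nodes with a double edge at one end; the terminal node there is the unique short simple root (B_2), so the type is B_2 (the algebra so(5)).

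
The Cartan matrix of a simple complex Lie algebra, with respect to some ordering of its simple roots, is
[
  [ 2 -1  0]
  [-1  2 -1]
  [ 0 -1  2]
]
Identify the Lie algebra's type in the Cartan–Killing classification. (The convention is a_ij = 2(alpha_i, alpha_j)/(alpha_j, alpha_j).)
The matrix has rank 3 with 2's on the diagonal. Reading the off-diagonal entries as Dynkin edges (a single edge where a_ij = a_ji = -1; a double or triple edge where a_ij * a_ji = 2 or 3), the diagram is a chain of 3 nodes with single edges (A_3). One simple-root ordering that puts it in standard form is (alpha_1, alpha_2, alpha_3). So the algebra is type A_3, i.e. sl(4).

A_3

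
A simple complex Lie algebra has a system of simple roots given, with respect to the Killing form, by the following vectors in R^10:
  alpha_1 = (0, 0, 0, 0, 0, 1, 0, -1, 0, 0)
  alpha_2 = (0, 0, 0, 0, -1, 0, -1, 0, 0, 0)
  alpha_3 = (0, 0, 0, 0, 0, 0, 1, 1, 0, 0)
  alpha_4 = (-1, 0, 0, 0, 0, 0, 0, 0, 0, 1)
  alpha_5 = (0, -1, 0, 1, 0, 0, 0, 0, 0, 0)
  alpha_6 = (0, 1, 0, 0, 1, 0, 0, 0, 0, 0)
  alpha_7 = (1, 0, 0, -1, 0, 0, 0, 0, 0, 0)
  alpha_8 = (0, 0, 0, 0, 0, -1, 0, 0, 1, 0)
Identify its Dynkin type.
Compute the Cartan integers a_ij = 2(alpha_i, alpha_j)/(alpha_j, alpha_j); the resulting 8x8 Cartan matrix is
[[2, 0, -1, 0, 0, 0, 0, -1], [0, 2, -1, 0, 0, -1, 0, 0], [-1, -1, 2, 0, 0, 0, 0, 0], [0, 0, 0, 2, 0, 0, -1, 0], [0, 0, 0, 0, 2, -1, -1, 0], [0, -1, 0, 0, -1, 2, 0, 0], [0, 0, 0, -1, -1, 0, 2, 0], [-1, 0, 0, 0, 0, 0, 0, 2]].
All simple roots have the same length, so the diagram is simply laced. The associated Dynkin diagram is a chain of 8 nodes with single edges (A_8), so the type is A_8 (the algebra sl(9)).

type A_8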